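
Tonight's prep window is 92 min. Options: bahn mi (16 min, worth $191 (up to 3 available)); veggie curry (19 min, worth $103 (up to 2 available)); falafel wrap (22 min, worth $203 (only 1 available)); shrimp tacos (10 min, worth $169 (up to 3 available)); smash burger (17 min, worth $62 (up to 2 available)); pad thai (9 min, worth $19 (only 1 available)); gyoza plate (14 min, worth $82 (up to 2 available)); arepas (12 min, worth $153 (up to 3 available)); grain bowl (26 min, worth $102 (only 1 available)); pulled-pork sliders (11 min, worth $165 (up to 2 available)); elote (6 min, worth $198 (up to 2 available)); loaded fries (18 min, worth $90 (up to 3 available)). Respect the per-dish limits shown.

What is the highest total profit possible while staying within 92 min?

1577

Ranking by ratio (profit/min): elote 33.00, shrimp tacos 16.90, pulled-pork sliders 15.00.
Taking the top-ratio dishes first gives 3×shrimp tacos + 2×arepas + 2×pulled-pork sliders + 2×elote for 1539 (88 min).
The 12 min tied up in arepas is better spent on bahn mi — total rises to 1577 (92 min).
Every other selection either busts 92 min or exceeds an availability limit or fails to beat 1577.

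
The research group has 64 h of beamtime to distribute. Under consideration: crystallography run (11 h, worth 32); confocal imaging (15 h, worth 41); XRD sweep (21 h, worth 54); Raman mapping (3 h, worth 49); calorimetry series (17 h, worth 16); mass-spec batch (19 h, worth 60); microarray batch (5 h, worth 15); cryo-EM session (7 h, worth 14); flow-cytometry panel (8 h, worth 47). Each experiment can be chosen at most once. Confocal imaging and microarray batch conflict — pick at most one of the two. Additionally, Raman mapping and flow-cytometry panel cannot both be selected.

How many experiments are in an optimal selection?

Optimal total is 210.
crystallography run + XRD sweep + Raman mapping + mass-spec batch + microarray batch hits 210 at 59 h.
All optima have 5 experiments.

5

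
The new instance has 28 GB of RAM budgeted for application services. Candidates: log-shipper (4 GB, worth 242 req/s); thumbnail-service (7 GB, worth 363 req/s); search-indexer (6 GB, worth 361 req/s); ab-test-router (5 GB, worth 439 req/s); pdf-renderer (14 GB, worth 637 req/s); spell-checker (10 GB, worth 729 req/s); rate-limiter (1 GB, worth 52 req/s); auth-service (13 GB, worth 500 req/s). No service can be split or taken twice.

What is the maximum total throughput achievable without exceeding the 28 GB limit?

1892

The ratio heuristic lands on log-shipper + search-indexer + ab-test-router + spell-checker + rate-limiter (1823) but leaves 2 GB idle.
The 5 GB tied up in log-shipper and rate-limiter is better spent on thumbnail-service — total rises to 1892 (28 GB).
Runner-up log-shipper + thumbnail-service + ab-test-router + spell-checker + rate-limiter tops out at 1825.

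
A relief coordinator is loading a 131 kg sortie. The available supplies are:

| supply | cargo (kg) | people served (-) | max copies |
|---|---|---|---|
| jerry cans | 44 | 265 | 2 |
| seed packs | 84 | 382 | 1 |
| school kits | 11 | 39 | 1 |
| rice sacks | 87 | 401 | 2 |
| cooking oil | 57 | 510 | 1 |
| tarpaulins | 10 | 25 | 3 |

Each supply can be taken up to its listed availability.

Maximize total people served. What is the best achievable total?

850

The ratio heuristic lands on jerry cans + school kits + cooking oil + tarpaulins (839) but leaves 9 kg idle.
The 11 kg tied up in school kits is better spent on 2×tarpaulins — total rises to 850 (131 kg).
No other feasible combination exceeds 850.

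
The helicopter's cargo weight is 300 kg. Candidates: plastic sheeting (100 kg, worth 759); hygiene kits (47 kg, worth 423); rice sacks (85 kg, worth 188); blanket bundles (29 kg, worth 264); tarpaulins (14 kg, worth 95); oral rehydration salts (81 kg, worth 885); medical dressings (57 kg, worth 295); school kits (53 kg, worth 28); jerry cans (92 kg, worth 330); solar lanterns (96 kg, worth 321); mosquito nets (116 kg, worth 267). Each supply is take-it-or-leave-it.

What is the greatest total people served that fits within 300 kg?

2457

Density check — oral rehydration salts 10.93, blanket bundles 9.10, hygiene kits 9.00 are the best per kg.
A density-first pass picks plastic sheeting + hygiene kits + blanket bundles + tarpaulins + oral rehydration salts — 2426 at 271 kg.
Dropping blanket bundles frees 29 kg; slotting in medical dressings (57 kg) lifts the total to 2457 at 299 kg.
The closest alternative, plastic sheeting + hygiene kits + blanket bundles + tarpaulins + oral rehydration salts, reaches only 2426.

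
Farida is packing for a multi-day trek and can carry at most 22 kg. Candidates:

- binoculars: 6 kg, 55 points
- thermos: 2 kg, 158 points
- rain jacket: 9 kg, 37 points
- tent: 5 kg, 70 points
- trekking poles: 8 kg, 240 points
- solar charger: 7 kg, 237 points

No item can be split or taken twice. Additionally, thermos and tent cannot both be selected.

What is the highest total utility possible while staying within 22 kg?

635

Ranking by ratio (utility/kg): thermos 79.00, solar charger 33.86, trekking poles 30.00, tent 14.00.
Taking thermos + trekking poles + solar charger: 17 kg used, 635 in utility.
The closest alternative, tent + trekking poles + solar charger, reaches only 547.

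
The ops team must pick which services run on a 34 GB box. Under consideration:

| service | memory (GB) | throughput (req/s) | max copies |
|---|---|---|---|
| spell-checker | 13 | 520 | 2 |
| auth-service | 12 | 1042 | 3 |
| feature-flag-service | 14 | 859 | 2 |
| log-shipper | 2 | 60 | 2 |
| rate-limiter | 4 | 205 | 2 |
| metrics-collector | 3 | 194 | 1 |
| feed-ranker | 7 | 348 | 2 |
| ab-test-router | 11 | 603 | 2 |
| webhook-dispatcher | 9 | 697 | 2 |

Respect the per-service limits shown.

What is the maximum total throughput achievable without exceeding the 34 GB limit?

Best packing: 2×auth-service + webhook-dispatcher — 33 GB, 2781 total.
Every other selection either busts 34 GB or exceeds an availability limit or fails to beat 2781.

2781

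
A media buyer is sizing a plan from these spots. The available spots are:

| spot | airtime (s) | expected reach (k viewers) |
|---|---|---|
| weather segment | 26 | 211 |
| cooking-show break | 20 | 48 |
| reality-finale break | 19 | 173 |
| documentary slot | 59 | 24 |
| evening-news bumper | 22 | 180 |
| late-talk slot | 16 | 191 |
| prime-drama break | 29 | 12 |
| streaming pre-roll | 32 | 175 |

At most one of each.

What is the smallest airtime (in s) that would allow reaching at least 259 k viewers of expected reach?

35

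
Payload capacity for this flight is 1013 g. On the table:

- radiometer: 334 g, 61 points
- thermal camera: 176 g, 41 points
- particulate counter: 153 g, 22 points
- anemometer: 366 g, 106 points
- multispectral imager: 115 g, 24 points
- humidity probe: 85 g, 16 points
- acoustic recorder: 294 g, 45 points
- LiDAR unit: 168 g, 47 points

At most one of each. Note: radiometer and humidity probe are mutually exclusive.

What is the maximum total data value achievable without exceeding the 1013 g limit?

240

The ratio heuristic lands on thermal camera + anemometer + multispectral imager + humidity probe + LiDAR unit (234) but leaves 103 g idle.
The 85 g tied up in humidity probe is better spent on particulate counter — total rises to 240 (978 g).
Runner-up thermal camera + anemometer + acoustic recorder + LiDAR unit tops out at 239.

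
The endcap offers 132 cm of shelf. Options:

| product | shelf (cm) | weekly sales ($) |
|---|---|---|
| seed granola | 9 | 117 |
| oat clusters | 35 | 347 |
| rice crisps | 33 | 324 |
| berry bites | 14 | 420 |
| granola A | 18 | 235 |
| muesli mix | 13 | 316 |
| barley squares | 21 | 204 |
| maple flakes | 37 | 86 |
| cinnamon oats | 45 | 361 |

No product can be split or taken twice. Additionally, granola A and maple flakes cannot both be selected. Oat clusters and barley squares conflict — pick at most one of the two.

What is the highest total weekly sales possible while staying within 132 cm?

By weekly sales per cm: berry bites 30.00, muesli mix 24.31, granola A 13.06, seed granola 13.00 lead.
Taking the top-ratio products first gives seed granola + oat clusters + rice crisps + berry bites + granola A + muesli mix for 1759 (122 cm).
Dropping oat clusters frees 35 cm; slotting in cinnamon oats (45 cm) lifts the total to 1773 at 132 cm.
Every other selection either busts 132 cm or breaks a pairing rule or fails to beat 1773.

1773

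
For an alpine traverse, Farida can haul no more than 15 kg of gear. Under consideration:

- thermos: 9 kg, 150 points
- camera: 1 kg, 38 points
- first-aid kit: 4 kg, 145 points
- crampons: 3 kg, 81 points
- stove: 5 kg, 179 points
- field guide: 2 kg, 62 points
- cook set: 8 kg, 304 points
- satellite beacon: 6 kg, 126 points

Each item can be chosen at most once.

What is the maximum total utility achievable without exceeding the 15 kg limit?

Camera + first-aid kit + field guide + cook set uses 15 of the 15 kg and totals 549.

549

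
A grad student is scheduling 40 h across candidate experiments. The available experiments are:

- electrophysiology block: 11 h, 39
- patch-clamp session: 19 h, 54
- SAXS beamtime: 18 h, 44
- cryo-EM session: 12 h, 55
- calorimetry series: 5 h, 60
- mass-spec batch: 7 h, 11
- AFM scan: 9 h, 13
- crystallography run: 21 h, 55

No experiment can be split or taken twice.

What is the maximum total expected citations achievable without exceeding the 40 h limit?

Filling by ratio: electrophysiology block + cryo-EM session + calorimetry series + mass-spec batch for 165, with 5 h left unused.
Replace electrophysiology block and mass-spec batch with crystallography run: the trade gains 5 net, giving 170 at 38 h.

170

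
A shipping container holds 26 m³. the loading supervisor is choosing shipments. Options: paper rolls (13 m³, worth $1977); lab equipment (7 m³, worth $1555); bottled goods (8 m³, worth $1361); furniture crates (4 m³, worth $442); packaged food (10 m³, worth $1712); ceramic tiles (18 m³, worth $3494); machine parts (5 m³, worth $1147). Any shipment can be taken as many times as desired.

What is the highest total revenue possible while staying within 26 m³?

By revenue per m³: machine parts 229.40, lab equipment 222.14, ceramic tiles 194.11 lead.
A density-first pass picks 5×machine parts — 5735 at 25 m³.
Replace 4×machine parts with 3×lab equipment: the trade gains 77 net, giving 5812 at 26 m³.
Every other selection either busts 26 m³ or fails to beat 5812.

5812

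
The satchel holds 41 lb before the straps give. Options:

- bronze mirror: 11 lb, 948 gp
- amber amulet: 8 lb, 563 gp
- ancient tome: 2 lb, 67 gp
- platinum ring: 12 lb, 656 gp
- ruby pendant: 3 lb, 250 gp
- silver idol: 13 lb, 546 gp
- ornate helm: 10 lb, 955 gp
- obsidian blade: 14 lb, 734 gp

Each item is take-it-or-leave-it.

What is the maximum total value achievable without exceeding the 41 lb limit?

3122

Density check — ornate helm 95.50, bronze mirror 86.18, ruby pendant 83.33, amber amulet 70.38 are the best per lb.
Greedy by ratio would take bronze mirror + amber amulet + ancient tome + ruby pendant + ornate helm: 34 lb used, total 2783.
Replace ancient tome and ruby pendant with platinum ring: the trade gains 339 net, giving 3122 at 41 lb.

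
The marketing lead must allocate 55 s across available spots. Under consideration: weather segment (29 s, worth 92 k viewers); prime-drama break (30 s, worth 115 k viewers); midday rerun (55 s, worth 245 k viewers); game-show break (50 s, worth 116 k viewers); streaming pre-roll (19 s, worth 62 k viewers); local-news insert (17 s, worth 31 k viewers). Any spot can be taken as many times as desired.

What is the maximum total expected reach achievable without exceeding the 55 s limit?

Density check — midday rerun 4.45, prime-drama break 3.83, streaming pre-roll 3.26, weather segment 3.17 are the best per s.
Best packing: midday rerun — 55 s, 245 total.
No other feasible combination exceeds 245.

245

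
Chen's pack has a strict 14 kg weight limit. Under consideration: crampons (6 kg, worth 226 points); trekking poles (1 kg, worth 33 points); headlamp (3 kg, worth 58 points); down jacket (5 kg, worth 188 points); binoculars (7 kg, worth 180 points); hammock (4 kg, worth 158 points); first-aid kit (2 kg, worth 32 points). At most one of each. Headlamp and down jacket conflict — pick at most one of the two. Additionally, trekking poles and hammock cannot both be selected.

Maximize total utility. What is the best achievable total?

By utility per kg: hammock 39.50, crampons 37.67, down jacket 37.60 lead.
Crampons + trekking poles + down jacket + first-aid kit uses 14 of the 14 kg and totals 479.
That's the maximum — no feasible swap from here does better than 479.

479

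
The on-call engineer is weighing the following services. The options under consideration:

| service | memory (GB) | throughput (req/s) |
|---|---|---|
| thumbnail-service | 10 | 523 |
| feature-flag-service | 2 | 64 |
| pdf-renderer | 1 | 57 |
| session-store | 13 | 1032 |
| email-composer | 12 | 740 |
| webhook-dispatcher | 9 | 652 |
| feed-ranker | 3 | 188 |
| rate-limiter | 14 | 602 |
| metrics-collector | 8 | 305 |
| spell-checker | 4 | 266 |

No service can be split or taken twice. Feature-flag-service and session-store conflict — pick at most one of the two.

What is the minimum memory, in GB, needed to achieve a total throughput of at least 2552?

Look for the lowest-memory combination reaching 2552.
session-store + email-composer + webhook-dispatcher + feed-ranker: 2612 throughput at 37 GB.
Below 37 GB the best achievable stays under 2552.

37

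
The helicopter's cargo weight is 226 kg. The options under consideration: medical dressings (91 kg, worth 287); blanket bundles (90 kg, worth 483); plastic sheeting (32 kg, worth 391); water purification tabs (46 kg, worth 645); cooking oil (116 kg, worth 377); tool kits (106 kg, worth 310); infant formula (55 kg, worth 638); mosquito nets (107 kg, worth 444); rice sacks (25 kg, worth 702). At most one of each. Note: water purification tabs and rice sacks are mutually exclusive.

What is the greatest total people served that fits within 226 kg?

Taking blanket bundles + plastic sheeting + infant formula + rice sacks: 202 kg used, 2214 in people served.

2214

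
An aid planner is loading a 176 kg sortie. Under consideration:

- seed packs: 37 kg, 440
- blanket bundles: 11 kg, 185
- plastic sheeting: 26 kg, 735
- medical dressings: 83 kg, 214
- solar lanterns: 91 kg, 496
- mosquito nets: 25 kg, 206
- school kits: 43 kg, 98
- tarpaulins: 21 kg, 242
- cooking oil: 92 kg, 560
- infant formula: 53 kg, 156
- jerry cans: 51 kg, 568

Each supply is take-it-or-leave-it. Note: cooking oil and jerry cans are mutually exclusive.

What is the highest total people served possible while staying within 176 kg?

2376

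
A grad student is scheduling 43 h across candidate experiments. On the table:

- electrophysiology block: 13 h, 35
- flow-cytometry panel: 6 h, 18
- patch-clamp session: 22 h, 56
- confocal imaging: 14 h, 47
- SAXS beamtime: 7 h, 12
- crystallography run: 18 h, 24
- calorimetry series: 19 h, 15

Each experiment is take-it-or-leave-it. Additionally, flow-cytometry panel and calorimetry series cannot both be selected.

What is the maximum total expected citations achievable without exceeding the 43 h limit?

121

Ranking by ratio (expected citations/h): confocal imaging 3.36, flow-cytometry panel 3.00, electrophysiology block 2.69, patch-clamp session 2.55.
Filling by ratio: electrophysiology block + flow-cytometry panel + confocal imaging + SAXS beamtime for 112, with 3 h left unused.
Dropping electrophysiology block and SAXS beamtime frees 20 h; slotting in patch-clamp session (22 h) lifts the total to 121 at 42 h.
Next best is patch-clamp session + confocal imaging + SAXS beamtime at 115 (43 h) — short by 6.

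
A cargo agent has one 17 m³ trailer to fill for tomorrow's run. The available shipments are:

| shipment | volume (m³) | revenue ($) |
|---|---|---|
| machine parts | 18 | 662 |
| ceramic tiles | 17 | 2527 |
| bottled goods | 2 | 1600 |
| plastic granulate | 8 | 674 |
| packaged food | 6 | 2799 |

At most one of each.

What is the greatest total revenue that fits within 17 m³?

The ratio ordering already packs tightly: bottled goods + plastic granulate + packaged food, 16 m³, 5073.
An exhaustive check of the 32 subsets confirms 5073.

5073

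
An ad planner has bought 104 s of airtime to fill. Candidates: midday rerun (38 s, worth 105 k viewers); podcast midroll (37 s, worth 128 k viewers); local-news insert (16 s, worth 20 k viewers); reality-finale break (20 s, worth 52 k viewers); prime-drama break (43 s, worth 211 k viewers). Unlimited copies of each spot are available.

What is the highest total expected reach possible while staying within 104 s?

442

Density check — prime-drama break 4.91, podcast midroll 3.46, midday rerun 2.76 are the best per s.
Best packing: local-news insert + 2×prime-drama break — 102 s, 442 total.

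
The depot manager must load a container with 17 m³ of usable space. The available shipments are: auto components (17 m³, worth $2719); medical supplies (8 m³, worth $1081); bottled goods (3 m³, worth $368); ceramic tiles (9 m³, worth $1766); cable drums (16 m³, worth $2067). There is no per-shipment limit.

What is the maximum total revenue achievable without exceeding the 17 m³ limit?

2847

Density check — ceramic tiles 196.22, auto components 159.94, medical supplies 135.12, cable drums 129.19 are the best per m³.
Taking medical supplies + ceramic tiles: 17 m³ used, 2847 in revenue.
No other feasible combination exceeds 2847.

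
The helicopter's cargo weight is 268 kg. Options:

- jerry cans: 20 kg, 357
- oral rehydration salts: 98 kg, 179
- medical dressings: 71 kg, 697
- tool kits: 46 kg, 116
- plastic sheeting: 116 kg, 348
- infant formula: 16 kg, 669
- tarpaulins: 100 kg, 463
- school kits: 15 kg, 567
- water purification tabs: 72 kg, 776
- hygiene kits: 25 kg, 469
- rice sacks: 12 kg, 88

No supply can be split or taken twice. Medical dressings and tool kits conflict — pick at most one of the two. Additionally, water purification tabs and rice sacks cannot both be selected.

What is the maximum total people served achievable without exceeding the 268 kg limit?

Jerry cans + medical dressings + infant formula + school kits + water purification tabs + hygiene kits uses 219 of the 268 kg and totals 3535.
Runner-up jerry cans + medical dressings + infant formula + tarpaulins + school kits + hygiene kits + rice sacks tops out at 3310.

3535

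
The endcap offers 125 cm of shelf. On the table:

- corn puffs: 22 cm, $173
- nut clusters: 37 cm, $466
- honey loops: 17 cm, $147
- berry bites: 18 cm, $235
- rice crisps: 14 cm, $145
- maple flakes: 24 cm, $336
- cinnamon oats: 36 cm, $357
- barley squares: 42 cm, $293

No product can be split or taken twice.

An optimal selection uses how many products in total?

4

Optimal total is 1394.
One optimal bundle: nut clusters + berry bites + maple flakes + cinnamon oats (115 cm).
All optima have 4 products.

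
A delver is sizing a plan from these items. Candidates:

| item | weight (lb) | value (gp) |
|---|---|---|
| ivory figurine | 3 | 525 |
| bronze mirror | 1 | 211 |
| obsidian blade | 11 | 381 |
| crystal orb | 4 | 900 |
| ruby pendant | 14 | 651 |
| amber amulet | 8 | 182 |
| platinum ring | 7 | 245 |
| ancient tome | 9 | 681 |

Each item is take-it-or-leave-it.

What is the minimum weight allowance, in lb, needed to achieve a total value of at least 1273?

7

Need the lightest bundle worth ≥ 1273.
ivory figurine + crystal orb: 1425 value at 7 lb.
No combination under 7 lb hits 1273.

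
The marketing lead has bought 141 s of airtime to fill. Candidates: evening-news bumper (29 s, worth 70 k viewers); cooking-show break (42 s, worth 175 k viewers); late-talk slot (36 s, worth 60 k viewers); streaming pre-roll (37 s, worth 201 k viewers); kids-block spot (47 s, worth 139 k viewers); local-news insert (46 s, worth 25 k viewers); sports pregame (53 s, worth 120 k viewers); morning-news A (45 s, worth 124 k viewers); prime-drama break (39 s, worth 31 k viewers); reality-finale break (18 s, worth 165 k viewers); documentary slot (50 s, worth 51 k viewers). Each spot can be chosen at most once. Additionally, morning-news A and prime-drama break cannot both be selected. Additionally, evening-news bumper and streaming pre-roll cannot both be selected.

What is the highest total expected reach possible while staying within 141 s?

601

Cooking-show break + late-talk slot + streaming pre-roll + reality-finale break uses 133 of the 141 s and totals 601.
Next best is cooking-show break + streaming pre-roll + prime-drama break + reality-finale break at 572 (136 s) — short by 29.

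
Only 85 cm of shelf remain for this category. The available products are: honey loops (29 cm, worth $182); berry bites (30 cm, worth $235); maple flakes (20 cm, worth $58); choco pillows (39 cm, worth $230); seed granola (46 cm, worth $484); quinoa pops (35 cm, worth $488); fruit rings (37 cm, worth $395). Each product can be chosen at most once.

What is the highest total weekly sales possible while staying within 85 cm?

Greedy by ratio would take quinoa pops + fruit rings: 72 cm used, total 883.
Replace fruit rings with seed granola: the trade gains 89 net, giving 972 at 81 cm.
Next best is quinoa pops + fruit rings at 883 (72 cm) — short by 89.

972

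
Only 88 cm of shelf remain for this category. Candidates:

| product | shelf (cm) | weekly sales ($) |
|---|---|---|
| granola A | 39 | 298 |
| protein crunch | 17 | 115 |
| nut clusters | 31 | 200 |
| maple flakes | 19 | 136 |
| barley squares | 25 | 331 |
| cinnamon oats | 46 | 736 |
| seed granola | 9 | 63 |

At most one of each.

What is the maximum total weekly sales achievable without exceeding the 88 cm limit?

1182

Ranking by ratio (weekly sales/cm): cinnamon oats 16.00, barley squares 13.24, granola A 7.64, maple flakes 7.16.
Greedy by ratio would take barley squares + cinnamon oats + seed granola: 80 cm used, total 1130.
Dropping seed granola frees 9 cm; slotting in protein crunch (17 cm) lifts the total to 1182 at 88 cm.
Runner-up barley squares + cinnamon oats + seed granola tops out at 1130.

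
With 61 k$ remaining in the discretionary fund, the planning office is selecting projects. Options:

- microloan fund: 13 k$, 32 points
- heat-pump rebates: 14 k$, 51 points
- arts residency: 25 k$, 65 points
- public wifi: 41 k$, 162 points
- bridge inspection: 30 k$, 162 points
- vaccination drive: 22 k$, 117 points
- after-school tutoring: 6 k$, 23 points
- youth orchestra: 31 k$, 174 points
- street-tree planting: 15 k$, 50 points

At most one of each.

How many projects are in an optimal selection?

2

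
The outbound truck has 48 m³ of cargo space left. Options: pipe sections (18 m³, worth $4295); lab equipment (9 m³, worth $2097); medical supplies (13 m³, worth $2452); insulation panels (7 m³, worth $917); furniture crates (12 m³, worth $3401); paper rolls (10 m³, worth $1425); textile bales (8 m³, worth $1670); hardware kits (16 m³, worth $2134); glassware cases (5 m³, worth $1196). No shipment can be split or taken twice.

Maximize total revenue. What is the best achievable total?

11463

Filling by ratio: pipe sections + lab equipment + furniture crates + glassware cases for 10989, with 4 m³ left unused.
Replace glassware cases with textile bales: the trade gains 474 net, giving 11463 at 47 m³.
Every other selection either busts 48 m³ or fails to beat 11463.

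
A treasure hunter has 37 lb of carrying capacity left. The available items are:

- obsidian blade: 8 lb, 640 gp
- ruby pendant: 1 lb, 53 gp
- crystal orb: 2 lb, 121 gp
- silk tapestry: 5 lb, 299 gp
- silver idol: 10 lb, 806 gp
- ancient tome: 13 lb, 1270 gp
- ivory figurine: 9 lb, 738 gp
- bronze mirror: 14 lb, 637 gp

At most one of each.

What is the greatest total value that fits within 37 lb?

The ratio heuristic lands on ruby pendant + crystal orb + silver idol + ancient tome + ivory figurine (2988) but leaves 2 lb idle.
Replace ruby pendant and crystal orb with silk tapestry: the trade gains 125 net, giving 3113 at 37 lb.
Every other selection either busts 37 lb or fails to beat 3113.

3113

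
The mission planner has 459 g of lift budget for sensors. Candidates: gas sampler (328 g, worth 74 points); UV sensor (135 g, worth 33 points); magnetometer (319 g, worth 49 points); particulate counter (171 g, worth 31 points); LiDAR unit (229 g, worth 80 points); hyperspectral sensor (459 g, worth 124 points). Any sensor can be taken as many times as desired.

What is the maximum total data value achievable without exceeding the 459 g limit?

160

Best packing: 2×LiDAR unit — 458 g, 160 total.
Nothing else within 459 g beats 160.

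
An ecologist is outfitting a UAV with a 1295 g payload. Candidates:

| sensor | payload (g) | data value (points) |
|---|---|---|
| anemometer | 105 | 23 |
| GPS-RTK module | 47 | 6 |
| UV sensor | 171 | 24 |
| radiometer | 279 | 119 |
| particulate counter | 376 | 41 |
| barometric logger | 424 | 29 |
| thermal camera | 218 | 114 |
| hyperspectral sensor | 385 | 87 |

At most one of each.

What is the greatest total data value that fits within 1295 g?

373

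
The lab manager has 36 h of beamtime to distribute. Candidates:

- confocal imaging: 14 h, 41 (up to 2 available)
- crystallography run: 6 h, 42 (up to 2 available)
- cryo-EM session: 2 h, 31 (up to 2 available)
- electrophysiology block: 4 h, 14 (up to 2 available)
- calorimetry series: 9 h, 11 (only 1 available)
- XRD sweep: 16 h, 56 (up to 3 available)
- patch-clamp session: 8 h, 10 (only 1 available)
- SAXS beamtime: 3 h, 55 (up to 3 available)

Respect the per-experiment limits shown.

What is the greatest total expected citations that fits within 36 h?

2×crystallography run + 2×cryo-EM session + 2×electrophysiology block + 3×SAXS beamtime uses 33 of the 36 h and totals 339.
No other feasible combination exceeds 339.

339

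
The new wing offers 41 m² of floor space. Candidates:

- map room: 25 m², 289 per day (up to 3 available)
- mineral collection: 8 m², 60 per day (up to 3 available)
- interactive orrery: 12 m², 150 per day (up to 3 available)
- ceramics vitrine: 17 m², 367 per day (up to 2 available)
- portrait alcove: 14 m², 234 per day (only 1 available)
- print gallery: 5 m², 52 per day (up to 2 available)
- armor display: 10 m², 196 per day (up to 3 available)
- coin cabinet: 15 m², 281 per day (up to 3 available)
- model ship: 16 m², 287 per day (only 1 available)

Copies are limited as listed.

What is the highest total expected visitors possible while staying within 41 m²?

797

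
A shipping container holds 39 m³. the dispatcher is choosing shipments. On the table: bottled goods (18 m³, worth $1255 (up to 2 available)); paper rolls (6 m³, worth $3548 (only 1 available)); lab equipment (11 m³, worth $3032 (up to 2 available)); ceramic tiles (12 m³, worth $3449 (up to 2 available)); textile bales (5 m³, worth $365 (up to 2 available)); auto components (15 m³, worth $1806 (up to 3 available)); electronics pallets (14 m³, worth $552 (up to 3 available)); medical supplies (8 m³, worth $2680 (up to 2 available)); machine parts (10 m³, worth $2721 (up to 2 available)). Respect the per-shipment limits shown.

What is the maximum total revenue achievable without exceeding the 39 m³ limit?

13126

By revenue per m³: paper rolls 591.33, medical supplies 335.00, ceramic tiles 287.42, lab equipment 275.64 lead.
Greedy by ratio would take paper rolls + ceramic tiles + textile bales + 2×medical supplies: 39 m³ used, total 12722.
The 13 m³ tied up in textile bales and medical supplies is better spent on ceramic tiles — total rises to 13126 (38 m³).
Nothing else within 39 m³ beats 13126.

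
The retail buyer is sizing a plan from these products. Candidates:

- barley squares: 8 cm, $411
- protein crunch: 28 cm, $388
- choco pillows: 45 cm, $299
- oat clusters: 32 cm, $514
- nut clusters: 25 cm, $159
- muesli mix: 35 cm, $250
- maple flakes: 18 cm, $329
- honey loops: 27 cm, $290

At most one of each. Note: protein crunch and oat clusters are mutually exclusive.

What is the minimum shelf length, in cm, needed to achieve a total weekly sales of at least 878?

40

Look for the lowest-shelf combination reaching 878.
Taking barley squares + oat clusters gives 925 (≥ 878) for 40 cm.
Any bundle with less than 40 cm falls short of 878.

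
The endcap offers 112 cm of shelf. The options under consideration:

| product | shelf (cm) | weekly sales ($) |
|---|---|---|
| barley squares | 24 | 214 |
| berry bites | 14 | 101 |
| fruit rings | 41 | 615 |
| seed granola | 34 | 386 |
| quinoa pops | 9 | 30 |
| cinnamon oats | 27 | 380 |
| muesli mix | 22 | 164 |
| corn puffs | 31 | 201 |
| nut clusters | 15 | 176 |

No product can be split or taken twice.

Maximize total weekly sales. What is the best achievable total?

1411

Greedy by ratio would take barley squares + fruit rings + cinnamon oats + nut clusters: 107 cm used, total 1385.
Dropping barley squares and nut clusters frees 39 cm; slotting in seed granola + quinoa pops (43 cm) lifts the total to 1411 at 111 cm.
That's the maximum — no swap from here does better than 1411.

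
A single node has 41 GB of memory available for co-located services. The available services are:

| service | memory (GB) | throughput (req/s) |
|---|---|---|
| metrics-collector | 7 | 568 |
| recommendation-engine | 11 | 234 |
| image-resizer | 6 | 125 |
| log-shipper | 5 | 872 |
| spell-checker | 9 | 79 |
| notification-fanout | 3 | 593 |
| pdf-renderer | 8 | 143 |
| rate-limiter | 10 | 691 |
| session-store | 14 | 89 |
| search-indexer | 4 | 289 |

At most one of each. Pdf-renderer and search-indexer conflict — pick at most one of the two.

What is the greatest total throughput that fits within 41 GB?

3247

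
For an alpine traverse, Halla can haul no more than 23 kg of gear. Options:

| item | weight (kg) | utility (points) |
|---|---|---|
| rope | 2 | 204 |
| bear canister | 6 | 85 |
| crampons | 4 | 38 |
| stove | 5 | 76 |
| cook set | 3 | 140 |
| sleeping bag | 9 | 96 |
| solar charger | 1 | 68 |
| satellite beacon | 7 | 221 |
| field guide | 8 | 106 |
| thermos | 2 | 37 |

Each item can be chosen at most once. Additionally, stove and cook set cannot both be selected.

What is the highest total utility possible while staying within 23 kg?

Rope + cook set + solar charger + satellite beacon + field guide + thermos uses 23 of the 23 kg and totals 776.
Runner-up rope + bear canister + crampons + cook set + solar charger + satellite beacon tops out at 756.

776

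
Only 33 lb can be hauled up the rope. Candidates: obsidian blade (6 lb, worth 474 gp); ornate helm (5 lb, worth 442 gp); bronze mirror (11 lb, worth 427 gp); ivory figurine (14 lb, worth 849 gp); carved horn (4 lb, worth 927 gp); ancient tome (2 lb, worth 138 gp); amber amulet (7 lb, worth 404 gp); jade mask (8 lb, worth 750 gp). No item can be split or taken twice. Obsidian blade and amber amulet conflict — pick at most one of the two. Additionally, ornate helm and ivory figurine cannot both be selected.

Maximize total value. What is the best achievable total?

By value per lb: carved horn 231.75, jade mask 93.75, ornate helm 88.40 lead.
Obsidian blade + ivory figurine + carved horn + jade mask uses 32 of the 33 lb and totals 3000.

3000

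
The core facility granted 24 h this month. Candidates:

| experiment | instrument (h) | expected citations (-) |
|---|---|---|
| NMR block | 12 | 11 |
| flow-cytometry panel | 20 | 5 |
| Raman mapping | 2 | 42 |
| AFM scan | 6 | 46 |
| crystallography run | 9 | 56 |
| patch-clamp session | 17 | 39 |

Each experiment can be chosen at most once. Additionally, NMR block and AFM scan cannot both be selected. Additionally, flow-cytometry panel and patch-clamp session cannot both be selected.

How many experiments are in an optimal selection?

3

Optimal total is 144.
For example Raman mapping + AFM scan + crystallography run achieves it, using 17 h.
Any selection reaching 144 contains exactly 3 experiments.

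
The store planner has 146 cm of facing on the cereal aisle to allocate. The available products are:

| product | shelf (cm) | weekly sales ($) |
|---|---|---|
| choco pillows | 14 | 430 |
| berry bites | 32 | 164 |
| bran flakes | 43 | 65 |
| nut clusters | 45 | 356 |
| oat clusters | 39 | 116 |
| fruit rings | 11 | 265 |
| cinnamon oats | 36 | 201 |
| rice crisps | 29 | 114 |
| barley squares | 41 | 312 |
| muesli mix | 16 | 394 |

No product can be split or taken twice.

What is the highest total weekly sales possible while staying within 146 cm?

1757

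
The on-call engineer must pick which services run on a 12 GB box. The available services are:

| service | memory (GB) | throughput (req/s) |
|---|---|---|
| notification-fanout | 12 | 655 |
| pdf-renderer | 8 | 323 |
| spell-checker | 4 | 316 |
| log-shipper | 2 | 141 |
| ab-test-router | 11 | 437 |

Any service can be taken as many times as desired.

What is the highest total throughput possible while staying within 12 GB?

Density check — spell-checker 79.00, log-shipper 70.50, notification-fanout 54.58, pdf-renderer 40.38 are the best per GB.
Best packing: 3×spell-checker — 12 GB, 948 total.
Every other selection either busts 12 GB or fails to beat 948.

948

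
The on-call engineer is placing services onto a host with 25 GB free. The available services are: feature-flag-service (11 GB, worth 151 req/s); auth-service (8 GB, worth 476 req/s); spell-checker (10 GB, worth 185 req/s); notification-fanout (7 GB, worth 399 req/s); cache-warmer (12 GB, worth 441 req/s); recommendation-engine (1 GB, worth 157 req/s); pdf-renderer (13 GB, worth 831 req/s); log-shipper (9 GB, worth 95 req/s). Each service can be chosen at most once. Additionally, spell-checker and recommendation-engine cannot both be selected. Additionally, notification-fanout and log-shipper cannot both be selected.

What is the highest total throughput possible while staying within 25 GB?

1464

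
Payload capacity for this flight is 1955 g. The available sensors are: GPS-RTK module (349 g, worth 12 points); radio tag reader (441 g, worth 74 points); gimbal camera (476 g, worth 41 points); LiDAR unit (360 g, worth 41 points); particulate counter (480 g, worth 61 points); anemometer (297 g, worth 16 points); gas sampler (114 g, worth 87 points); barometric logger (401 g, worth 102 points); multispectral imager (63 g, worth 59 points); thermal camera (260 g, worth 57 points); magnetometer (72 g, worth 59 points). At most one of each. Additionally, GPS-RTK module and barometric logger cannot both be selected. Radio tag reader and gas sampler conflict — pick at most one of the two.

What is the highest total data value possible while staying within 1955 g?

Best packing: gimbal camera + particulate counter + gas sampler + barometric logger + multispectral imager + thermal camera + magnetometer — 1866 g, 466 total.
That's the maximum — no feasible swap from here does better than 466.

466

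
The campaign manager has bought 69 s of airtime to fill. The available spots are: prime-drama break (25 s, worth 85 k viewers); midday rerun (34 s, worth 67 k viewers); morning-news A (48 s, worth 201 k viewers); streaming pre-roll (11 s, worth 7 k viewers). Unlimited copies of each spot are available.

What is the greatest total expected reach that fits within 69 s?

The ratio ordering already packs tightly: morning-news A + streaming pre-roll, 59 s, 208.
No other feasible combination exceeds 208.

208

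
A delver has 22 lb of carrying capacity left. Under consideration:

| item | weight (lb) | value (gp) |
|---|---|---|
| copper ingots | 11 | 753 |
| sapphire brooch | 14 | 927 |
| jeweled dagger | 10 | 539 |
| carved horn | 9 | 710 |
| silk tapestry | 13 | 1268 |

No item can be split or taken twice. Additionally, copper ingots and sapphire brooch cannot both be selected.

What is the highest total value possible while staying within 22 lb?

1978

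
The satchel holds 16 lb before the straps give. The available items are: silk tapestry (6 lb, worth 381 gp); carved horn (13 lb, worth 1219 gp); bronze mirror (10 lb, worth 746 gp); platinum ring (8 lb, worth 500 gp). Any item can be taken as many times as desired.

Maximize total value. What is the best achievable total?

By value per lb: carved horn 93.77, bronze mirror 74.60, silk tapestry 63.50, platinum ring 62.50 lead.
Best packing: carved horn — 13 lb, 1219 total.

1219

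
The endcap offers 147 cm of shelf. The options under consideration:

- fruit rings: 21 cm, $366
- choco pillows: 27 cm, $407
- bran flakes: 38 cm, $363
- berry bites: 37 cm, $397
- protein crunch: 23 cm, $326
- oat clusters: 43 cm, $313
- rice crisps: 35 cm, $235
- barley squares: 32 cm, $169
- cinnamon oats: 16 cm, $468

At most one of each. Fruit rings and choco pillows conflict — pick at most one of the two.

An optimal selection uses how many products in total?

5

The maximum weekly sales within 147 cm is 1961.
One optimal bundle: choco pillows + bran flakes + berry bites + protein crunch + cinnamon oats (141 cm).
Every optimal selection uses 5 products.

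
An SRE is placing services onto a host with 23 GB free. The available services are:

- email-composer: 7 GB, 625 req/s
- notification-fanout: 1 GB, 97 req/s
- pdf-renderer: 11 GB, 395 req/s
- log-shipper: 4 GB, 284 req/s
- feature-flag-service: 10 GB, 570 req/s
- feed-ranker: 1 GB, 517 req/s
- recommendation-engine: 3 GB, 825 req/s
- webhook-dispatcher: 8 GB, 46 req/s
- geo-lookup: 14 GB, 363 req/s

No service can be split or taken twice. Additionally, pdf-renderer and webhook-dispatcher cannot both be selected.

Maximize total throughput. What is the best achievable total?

2634

Greedy by ratio would take email-composer + notification-fanout + log-shipper + feed-ranker + recommendation-engine: 16 GB used, total 2348.
Dropping log-shipper frees 4 GB; slotting in feature-flag-service (10 GB) lifts the total to 2634 at 22 GB.
The spare 1 GB is too small for any remaining service, and no feasible exchange beats 2634.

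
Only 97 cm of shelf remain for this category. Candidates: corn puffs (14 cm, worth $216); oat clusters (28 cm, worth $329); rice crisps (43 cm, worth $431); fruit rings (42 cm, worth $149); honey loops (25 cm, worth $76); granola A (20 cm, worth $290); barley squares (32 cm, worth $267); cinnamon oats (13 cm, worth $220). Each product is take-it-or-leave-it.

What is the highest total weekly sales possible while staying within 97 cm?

1157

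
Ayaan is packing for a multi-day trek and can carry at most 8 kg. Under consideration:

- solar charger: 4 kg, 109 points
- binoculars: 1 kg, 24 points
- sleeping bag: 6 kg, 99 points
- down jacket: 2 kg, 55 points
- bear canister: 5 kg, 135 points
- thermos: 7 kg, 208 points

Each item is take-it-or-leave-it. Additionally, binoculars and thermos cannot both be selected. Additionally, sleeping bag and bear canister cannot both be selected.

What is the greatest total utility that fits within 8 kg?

Binoculars + down jacket + bear canister uses 8 of the 8 kg and totals 214.
An exhaustive check of the 64 subsets confirms 214.

214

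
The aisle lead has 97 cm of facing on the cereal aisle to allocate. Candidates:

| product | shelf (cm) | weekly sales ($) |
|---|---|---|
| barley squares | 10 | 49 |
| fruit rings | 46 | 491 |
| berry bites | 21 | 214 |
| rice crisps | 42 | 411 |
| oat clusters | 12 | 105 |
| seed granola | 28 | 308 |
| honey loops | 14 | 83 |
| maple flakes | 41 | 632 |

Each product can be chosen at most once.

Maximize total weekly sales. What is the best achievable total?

1172

A density-first pass picks berry bites + seed granola + maple flakes — 1154 at 90 cm.
Dropping berry bites and seed granola frees 49 cm; slotting in barley squares + fruit rings (56 cm) lifts the total to 1172 at 97 cm.
Every other selection either busts 97 cm or fails to beat 1172.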